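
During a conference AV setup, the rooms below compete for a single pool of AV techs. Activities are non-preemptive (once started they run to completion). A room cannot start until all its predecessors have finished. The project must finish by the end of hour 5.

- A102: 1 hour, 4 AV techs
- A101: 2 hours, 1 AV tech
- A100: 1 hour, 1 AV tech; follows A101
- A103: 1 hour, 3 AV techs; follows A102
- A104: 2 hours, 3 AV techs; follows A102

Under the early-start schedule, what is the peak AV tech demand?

7

Early-start schedule: A102@1, A101@1, A100@3, A103@2, A104@2.
Load per hour: hour 1: 5, hour 2: 7, hour 3: 4, hour 4: 0, hour 5: 0.
Peak is 7.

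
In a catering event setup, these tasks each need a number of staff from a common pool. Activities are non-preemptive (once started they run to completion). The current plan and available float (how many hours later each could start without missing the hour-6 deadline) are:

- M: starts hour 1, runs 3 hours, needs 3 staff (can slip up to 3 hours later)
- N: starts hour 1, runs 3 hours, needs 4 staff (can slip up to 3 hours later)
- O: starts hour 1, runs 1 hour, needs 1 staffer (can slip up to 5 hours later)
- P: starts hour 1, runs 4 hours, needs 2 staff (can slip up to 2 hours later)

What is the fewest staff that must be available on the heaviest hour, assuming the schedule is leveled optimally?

Early-start (M@1, N@1, O@1, P@1) gives peak 10: h1:10  h2:9  h3:9  h4:2  h5:0  h6:0.
Shift N→4.
Schedule M@1, N@4, O@1, P@1: h1:6  h2:5  h3:5  h4:6  h5:4  h6:4 — peak 6.

6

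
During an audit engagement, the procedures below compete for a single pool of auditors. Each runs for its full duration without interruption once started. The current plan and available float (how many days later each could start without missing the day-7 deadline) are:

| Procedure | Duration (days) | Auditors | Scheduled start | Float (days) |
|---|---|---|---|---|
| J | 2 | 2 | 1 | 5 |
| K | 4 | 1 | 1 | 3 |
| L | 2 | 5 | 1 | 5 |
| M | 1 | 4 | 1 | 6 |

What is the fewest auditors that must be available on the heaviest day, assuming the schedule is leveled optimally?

5

Early-start (J@1, K@1, L@1, M@1) gives peak 12: d1:12  d2:8  d3:1  d4:1  d5:0  d6:0  d7:0.
Shift L→5, M→3.
Schedule J@1, K@1, L@5, M@3: d1:3  d2:3  d3:5  d4:1  d5:5  d6:5  d7:0 — peak 5.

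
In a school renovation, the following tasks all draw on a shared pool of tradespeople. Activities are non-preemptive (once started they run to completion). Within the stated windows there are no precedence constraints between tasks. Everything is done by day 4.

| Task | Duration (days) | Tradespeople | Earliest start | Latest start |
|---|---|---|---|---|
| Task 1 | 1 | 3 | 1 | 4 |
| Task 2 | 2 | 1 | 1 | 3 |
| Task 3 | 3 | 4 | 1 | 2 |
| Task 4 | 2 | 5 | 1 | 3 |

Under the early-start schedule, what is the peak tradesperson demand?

Early-start schedule: Task 1@1, Task 2@1, Task 3@1, Task 4@1.
Load per day: day 1: 13, day 2: 10, day 3: 4, day 4: 0.
Peak is 13.

13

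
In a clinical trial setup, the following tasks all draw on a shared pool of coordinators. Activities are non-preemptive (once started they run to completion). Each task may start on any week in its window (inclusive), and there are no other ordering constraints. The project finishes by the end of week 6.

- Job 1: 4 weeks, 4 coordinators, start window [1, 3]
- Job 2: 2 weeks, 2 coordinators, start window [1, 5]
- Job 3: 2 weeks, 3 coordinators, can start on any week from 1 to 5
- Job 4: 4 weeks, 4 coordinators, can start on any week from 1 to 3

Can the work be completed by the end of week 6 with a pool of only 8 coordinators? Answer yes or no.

yes

Schedule Job 1@1, Job 2@1, Job 3@5, Job 4@3: w1:6  w2:6  w3:8  w4:8  w5:7  w6:7 — peak 8 ≤ 8.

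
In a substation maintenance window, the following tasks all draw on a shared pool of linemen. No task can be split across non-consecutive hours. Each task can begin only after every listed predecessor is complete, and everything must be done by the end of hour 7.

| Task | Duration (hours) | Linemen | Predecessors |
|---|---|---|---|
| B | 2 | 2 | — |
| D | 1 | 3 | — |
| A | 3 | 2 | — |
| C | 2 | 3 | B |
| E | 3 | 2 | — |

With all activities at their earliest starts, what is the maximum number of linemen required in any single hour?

9

Early-start schedule: B@1, D@1, A@1, C@3, E@1.
Load per hour: hour 1: 9, hour 2: 6, hour 3: 7, hour 4: 3, hour 5: 0, hour 6: 0, hour 7: 0.
Peak is 9.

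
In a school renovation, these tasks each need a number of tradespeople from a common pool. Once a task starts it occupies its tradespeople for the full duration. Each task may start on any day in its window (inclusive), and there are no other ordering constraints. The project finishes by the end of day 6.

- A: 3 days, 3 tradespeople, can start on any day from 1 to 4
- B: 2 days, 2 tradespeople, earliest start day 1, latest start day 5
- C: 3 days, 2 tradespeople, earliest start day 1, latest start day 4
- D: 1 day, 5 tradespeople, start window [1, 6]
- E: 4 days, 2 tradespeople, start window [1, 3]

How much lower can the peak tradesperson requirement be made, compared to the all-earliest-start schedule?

Early-start peak: d1:14  d2:9  d3:7  d4:2  d5:0  d6:0 ⇒ 14.
Leveled (A@1, B@1, C@1, D@4, E@3): d1:7  d2:7  d3:7  d4:7  d5:2  d6:2 ⇒ 7.
Reduction 14 − 7 = 7.

7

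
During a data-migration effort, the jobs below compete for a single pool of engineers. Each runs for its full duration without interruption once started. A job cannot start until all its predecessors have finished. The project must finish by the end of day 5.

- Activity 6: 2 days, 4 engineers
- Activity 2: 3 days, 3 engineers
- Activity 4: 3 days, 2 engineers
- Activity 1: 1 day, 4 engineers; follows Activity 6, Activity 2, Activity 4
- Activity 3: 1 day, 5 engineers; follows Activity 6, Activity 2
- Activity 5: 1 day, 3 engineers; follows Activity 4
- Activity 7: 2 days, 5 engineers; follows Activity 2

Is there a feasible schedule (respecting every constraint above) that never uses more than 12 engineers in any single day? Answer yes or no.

yes

Schedule Activity 6@1, Activity 2@1, Activity 4@1, Activity 1@4, Activity 3@5, Activity 5@4, Activity 7@4: d1:9  d2:9  d3:5  d4:12  d5:10 — peak 12 ≤ 12.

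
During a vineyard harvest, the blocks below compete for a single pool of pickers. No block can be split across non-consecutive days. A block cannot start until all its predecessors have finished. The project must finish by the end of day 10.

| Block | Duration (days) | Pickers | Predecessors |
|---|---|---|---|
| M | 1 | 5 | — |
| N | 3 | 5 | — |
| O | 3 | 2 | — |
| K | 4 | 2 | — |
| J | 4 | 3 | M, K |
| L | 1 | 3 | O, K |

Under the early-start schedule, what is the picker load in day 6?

At early start, day 6 has: J.
Demand: 3 = 3.

3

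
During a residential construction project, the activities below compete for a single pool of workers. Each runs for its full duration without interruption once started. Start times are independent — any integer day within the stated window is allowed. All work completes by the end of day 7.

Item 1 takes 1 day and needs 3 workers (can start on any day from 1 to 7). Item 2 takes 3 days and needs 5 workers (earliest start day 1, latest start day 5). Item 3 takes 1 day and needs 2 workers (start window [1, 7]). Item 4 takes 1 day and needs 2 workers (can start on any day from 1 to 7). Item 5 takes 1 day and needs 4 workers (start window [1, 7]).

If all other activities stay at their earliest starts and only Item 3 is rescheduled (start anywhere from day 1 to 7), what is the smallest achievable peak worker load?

Item 3@1: d1:16  d2:5  d3:5  d4:0  d5:0  d6:0  d7:0 → peak 16
Item 3@2: d1:14  d2:7  d3:5  d4:0  d5:0  d6:0  d7:0 → peak 14
Item 3@3: d1:14  d2:5  d3:7  d4:0  d5:0  d6:0  d7:0 → peak 14
Item 3@4: d1:14  d2:5  d3:5  d4:2  d5:0  d6:0  d7:0 → peak 14
Item 3@5: d1:14  d2:5  d3:5  d4:0  d5:2  d6:0  d7:0 → peak 14
Item 3@6: d1:14  d2:5  d3:5  d4:0  d5:0  d6:2  d7:0 → peak 14
Item 3@7: d1:14  d2:5  d3:5  d4:0  d5:0  d6:0  d7:2 → peak 14
Best is Item 3@2, peak 14.

14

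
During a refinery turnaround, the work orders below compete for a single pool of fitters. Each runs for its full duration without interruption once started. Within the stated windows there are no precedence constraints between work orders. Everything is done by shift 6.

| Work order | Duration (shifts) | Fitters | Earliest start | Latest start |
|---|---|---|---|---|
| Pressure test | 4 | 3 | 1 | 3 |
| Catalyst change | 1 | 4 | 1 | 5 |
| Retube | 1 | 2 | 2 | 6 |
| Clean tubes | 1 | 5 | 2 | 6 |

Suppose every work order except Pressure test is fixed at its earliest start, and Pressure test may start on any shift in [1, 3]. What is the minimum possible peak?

Pressure test@1: s1:7  s2:10  s3:3  s4:3  s5:0  s6:0 → peak 10
Pressure test@2: s1:4  s2:10  s3:3  s4:3  s5:3  s6:0 → peak 10
Pressure test@3: s1:4  s2:7  s3:3  s4:3  s5:3  s6:3 → peak 7
Best is Pressure test@3, peak 7.

7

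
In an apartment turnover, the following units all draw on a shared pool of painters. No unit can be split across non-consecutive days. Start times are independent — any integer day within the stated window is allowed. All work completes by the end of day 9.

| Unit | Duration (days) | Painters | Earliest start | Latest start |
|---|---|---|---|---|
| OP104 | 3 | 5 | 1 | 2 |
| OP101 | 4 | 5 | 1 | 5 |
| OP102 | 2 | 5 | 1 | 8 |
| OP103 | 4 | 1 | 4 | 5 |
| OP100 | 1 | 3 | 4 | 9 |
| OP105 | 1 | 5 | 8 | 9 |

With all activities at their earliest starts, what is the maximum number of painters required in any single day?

15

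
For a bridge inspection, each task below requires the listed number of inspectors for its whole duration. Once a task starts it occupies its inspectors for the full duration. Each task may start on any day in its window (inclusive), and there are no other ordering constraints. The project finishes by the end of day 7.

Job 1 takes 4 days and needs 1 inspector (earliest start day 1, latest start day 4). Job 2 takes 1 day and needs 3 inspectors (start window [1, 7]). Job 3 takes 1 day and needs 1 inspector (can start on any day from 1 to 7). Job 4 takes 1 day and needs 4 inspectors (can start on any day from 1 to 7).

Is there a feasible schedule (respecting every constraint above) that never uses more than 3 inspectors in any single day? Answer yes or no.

no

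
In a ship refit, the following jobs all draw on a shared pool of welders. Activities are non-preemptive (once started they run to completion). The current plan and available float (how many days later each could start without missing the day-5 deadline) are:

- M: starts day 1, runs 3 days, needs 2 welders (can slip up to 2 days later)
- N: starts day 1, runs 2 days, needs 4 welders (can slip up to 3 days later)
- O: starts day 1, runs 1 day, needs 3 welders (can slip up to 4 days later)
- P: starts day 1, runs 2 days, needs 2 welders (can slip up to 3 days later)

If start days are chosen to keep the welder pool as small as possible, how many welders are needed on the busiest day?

5

Early-start (M@1, N@1, O@1, P@1) gives peak 11: d1:11  d2:8  d3:2  d4:0  d5:0.
Shift N→4, P→2.
Schedule M@1, N@4, O@1, P@2: d1:5  d2:4  d3:4  d4:4  d5:4 — peak 5.
Total welder-days = 21 over 5 days ⇒ peak ≥ ⌈21/5⌉ = 5, so 5 is optimal.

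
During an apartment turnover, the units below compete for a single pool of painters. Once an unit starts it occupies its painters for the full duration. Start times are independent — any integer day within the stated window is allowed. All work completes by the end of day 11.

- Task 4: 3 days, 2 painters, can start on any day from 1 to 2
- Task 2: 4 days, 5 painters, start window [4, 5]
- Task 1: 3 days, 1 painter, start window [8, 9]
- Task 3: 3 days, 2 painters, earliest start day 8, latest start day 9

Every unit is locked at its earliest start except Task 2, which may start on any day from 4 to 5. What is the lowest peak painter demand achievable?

5

Task 2@4: d1:2  d2:2  d3:2  d4:5  d5:5  d6:5  d7:5  d8:3  d9:3  d10:3  d11:0 → peak 5
Task 2@5: d1:2  d2:2  d3:2  d4:0  d5:5  d6:5  d7:5  d8:8  d9:3  d10:3  d11:0 → peak 8
Best is Task 2@4, peak 5.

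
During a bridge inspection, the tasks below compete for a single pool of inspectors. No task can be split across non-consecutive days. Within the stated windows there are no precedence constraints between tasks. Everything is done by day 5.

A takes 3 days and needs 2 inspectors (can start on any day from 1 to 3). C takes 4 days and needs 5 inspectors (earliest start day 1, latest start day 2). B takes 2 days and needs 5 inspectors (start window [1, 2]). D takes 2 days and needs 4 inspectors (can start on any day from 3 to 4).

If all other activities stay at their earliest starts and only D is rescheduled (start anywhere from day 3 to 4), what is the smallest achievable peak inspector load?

D@3: d1:12  d2:12  d3:11  d4:9  d5:0 → peak 12
D@4: d1:12  d2:12  d3:7  d4:9  d5:4 → peak 12
Best is D@3, peak 12.

12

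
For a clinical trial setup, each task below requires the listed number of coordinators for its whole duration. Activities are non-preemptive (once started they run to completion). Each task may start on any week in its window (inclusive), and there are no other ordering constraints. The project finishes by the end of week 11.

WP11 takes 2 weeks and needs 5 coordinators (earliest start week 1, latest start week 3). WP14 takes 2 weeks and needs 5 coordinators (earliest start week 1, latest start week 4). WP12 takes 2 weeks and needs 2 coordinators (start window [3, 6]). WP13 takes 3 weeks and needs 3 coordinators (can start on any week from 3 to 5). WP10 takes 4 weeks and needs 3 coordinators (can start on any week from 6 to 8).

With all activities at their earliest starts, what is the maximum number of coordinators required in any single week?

10

Early-start schedule: WP11@1, WP14@1, WP12@3, WP13@3, WP10@6.
Load per week: week 1: 10, week 2: 10, week 3: 5, week 4: 5, week 5: 3, week 6: 3, week 7: 3, week 8: 3, week 9: 3, week 10: 0, week 11: 0.
Peak is 10.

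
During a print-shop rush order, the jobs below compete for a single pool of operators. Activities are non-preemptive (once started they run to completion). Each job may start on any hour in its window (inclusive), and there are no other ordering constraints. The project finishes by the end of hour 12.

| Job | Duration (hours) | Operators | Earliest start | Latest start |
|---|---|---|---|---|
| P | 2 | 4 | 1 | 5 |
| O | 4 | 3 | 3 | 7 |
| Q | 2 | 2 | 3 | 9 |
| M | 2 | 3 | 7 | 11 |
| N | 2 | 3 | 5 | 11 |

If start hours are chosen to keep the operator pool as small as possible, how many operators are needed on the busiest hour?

4

Early-start (P@1, O@3, Q@3, M@7, N@5) gives peak 6: h1:4  h2:4  h3:5  h4:5  h5:6  h6:6  h7:3  h8:3  h9:0  h10:0  h11:0  h12:0.
Shift Q→7, M→9, N→11.
Schedule P@1, O@3, Q@7, M@9, N@11: h1:4  h2:4  h3:3  h4:3  h5:3  h6:3  h7:2  h8:2  h9:3  h10:3  h11:3  h12:3 — peak 4.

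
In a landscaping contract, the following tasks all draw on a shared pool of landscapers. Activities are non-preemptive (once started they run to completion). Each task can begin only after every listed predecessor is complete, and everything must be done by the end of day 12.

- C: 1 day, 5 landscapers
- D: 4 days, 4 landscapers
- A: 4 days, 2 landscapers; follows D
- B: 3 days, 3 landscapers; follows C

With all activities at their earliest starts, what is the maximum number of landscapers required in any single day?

Early-start schedule: C@1, D@1, A@5, B@2.
Load per day: day 1: 9, day 2: 7, day 3: 7, day 4: 7, day 5: 2, day 6: 2, day 7: 2, day 8: 2, day 9: 0, day 10: 0, day 11: 0, day 12: 0.
Peak is 9.

9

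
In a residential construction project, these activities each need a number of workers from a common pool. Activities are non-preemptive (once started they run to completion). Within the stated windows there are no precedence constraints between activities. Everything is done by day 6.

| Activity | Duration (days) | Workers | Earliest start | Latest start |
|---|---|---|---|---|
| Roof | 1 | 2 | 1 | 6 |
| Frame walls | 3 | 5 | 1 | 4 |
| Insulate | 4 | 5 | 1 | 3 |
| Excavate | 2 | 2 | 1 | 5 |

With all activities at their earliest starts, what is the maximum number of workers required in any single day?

14

Early-start schedule: Roof@1, Frame walls@1, Insulate@1, Excavate@1.
Load per day: day 1: 14, day 2: 12, day 3: 10, day 4: 5, day 5: 0, day 6: 0.
Peak is 14.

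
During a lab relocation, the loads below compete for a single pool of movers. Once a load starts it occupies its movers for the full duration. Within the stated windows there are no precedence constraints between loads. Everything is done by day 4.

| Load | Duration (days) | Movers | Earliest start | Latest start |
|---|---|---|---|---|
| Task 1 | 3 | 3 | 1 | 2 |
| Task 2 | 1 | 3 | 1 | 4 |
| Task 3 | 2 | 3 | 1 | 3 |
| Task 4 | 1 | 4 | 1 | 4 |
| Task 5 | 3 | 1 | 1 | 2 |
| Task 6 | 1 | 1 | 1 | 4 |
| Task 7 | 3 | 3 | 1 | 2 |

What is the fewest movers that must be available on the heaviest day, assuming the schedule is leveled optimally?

Early-start (Task 1@1, Task 2@1, Task 3@1, Task 4@1, Task 5@1, Task 6@1, Task 7@1) gives peak 18: d1:18  d2:10  d3:7  d4:0.
Shift Task 4→4, Task 6→3, Task 7→2.
Schedule Task 1@1, Task 2@1, Task 3@1, Task 4@4, Task 5@1, Task 6@3, Task 7@2: d1:10  d2:10  d3:8  d4:7 — peak 10.

10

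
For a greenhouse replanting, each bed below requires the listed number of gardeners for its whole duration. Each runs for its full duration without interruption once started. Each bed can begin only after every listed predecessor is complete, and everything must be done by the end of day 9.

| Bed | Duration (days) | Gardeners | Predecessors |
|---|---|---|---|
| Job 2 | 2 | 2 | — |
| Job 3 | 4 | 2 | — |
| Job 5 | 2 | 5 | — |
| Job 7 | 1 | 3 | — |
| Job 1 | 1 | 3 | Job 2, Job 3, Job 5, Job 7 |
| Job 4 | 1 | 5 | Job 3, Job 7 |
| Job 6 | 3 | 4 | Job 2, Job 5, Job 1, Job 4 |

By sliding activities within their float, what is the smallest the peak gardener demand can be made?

7

Early-start (Job 2@1, Job 3@1, Job 5@1, Job 7@1, Job 1@5, Job 4@5, Job 6@6) gives peak 12: d1:12  d2:9  d3:2  d4:2  d5:8  d6:4  d7:4  d8:4  d9:0.
Shift Job 5→3, Job 4→6, Job 6→7.
Schedule Job 2@1, Job 3@1, Job 5@3, Job 7@1, Job 1@5, Job 4@6, Job 6@7: d1:7  d2:4  d3:7  d4:7  d5:3  d6:5  d7:4  d8:4  d9:4 — peak 7.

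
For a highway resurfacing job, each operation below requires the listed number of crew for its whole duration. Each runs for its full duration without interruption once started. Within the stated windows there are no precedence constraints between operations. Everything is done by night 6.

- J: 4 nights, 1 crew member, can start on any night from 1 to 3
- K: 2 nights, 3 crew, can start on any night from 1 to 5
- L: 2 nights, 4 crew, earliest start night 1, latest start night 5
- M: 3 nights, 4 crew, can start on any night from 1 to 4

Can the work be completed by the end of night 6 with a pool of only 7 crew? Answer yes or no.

yes

Schedule J@1, K@4, L@5, M@1: n1:5  n2:5  n3:5  n4:4  n5:7  n6:4 — peak 7 ≤ 7.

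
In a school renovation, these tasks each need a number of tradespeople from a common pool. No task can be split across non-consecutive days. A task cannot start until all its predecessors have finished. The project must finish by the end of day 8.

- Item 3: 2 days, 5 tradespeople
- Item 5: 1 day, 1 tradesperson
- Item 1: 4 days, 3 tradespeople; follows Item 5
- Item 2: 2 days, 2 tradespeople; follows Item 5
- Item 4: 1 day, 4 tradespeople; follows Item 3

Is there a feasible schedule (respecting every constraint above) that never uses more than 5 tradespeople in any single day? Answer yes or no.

yes

Schedule Item 3@1, Item 5@3, Item 1@4, Item 2@4, Item 4@3: d1:5  d2:5  d3:5  d4:5  d5:5  d6:3  d7:3  d8:0 — peak 5 ≤ 5.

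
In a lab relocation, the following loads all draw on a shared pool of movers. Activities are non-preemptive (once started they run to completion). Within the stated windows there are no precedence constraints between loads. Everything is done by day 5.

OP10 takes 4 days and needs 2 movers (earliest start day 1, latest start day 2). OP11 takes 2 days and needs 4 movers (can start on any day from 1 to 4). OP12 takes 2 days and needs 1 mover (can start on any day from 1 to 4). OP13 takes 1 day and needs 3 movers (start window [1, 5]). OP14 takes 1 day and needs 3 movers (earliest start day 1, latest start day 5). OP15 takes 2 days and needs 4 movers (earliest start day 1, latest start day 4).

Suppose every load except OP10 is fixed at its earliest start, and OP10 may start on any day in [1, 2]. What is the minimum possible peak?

15

OP10@1: d1:17  d2:11  d3:2  d4:2  d5:0 → peak 17
OP10@2: d1:15  d2:11  d3:2  d4:2  d5:2 → peak 15
Best is OP10@2, peak 15.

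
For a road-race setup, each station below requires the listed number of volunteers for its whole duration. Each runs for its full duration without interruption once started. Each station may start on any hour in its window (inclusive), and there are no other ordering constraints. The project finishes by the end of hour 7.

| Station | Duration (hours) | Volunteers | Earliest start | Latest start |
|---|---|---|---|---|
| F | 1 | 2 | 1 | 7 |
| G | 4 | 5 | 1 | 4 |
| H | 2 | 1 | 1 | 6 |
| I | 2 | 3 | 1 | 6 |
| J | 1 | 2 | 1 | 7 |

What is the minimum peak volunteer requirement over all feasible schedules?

5

Early-start (F@1, G@1, H@1, I@1, J@1) gives peak 13: h1:13  h2:9  h3:5  h4:5  h5:0  h6:0  h7:0.
Shift G→2, H→6, I→6.
Schedule F@1, G@2, H@6, I@6, J@1: h1:4  h2:5  h3:5  h4:5  h5:5  h6:4  h7:4 — peak 5.
Total volunteer-hours = 32 over 7 hours ⇒ peak ≥ ⌈32/7⌉ = 5, so 5 is optimal.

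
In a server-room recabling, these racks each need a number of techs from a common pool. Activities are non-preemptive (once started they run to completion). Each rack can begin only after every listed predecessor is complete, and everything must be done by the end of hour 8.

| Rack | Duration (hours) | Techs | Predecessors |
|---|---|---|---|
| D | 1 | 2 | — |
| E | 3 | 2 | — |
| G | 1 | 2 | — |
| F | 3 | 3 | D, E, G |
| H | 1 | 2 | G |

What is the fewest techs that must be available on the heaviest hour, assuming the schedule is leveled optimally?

Early-start (D@1, E@1, G@1, F@4, H@2) gives peak 6: h1:6  h2:4  h3:2  h4:3  h5:3  h6:3  h7:0  h8:0.
Shift G→2, H→3.
Schedule D@1, E@1, G@2, F@4, H@3: h1:4  h2:4  h3:4  h4:3  h5:3  h6:3  h7:0  h8:0 — peak 4.

4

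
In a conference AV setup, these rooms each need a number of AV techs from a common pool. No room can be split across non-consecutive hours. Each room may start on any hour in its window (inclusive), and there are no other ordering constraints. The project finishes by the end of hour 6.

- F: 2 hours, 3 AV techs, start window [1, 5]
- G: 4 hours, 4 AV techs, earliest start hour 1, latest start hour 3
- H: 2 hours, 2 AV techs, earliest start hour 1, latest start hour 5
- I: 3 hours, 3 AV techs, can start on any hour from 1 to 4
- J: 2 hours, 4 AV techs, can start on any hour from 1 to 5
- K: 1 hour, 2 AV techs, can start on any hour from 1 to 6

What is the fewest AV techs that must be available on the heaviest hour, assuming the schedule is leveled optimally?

Early-start (F@1, G@1, H@1, I@1, J@1, K@1) gives peak 18: h1:18  h2:16  h3:7  h4:4  h5:0  h6:0.
Shift G→3, J→4, K→6.
Schedule F@1, G@3, H@1, I@1, J@4, K@6: h1:8  h2:8  h3:7  h4:8  h5:8  h6:6 — peak 8.
Total AV tech-hours = 45 over 6 hours ⇒ peak ≥ ⌈45/6⌉ = 8, so 8 is optimal.

8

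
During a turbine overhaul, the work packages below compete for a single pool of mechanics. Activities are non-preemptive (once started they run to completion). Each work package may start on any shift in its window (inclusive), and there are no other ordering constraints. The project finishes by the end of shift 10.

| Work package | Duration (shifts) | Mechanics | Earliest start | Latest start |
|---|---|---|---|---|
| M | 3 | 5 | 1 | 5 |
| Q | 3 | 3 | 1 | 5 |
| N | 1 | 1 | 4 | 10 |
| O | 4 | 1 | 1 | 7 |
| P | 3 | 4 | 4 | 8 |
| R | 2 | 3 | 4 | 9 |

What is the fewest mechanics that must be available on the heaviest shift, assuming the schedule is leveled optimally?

Early-start (M@1, Q@1, N@4, O@1, P@4, R@4) gives peak 9: s1:9  s2:9  s3:9  s4:9  s5:7  s6:4  s7:0  s8:0  s9:0  s10:0.
Shift Q→4, P→7, R→5.
Schedule M@1, Q@4, N@4, O@1, P@7, R@5: s1:6  s2:6  s3:6  s4:5  s5:6  s6:6  s7:4  s8:4  s9:4  s10:0 — peak 6.

6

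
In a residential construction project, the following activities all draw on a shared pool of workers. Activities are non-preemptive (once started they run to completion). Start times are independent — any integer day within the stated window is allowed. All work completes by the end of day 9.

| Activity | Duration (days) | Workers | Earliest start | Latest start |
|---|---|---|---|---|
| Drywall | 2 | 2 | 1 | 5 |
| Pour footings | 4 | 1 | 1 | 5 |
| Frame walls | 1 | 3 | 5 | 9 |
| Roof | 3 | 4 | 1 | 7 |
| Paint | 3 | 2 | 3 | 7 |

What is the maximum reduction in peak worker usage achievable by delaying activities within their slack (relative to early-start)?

Early-start peak: d1:7  d2:7  d3:7  d4:3  d5:5  d6:0  d7:0  d8:0  d9:0 ⇒ 7.
Leveled (Drywall@1, Pour footings@1, Frame walls@6, Roof@7, Paint@3): d1:3  d2:3  d3:3  d4:3  d5:2  d6:3  d7:4  d8:4  d9:4 ⇒ 4.
Reduction 7 − 4 = 3.

3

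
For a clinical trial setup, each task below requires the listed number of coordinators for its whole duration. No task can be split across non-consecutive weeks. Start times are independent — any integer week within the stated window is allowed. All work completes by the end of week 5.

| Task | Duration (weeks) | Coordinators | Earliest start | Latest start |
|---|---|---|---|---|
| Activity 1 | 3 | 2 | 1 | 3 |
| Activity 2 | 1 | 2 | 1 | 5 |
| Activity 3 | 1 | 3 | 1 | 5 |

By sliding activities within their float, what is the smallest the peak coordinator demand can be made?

3

Early-start (Activity 1@1, Activity 2@1, Activity 3@1) gives peak 7: w1:7  w2:2  w3:2  w4:0  w5:0.
Shift Activity 2→4, Activity 3→5.
Schedule Activity 1@1, Activity 2@4, Activity 3@5: w1:2  w2:2  w3:2  w4:2  w5:3 — peak 3.
Total coordinator-weeks = 11 over 5 weeks ⇒ peak ≥ ⌈11/5⌉ = 3, so 3 is optimal.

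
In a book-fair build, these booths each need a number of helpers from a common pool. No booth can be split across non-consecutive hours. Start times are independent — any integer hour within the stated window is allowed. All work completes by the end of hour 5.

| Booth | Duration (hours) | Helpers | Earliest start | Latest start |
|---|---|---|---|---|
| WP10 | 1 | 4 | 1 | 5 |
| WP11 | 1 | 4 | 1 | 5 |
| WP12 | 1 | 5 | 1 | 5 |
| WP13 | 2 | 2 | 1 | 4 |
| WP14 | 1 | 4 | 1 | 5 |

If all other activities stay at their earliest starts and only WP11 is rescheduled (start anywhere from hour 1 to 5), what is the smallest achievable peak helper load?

WP11@1: h1:19  h2:2  h3:0  h4:0  h5:0 → peak 19
WP11@2: h1:15  h2:6  h3:0  h4:0  h5:0 → peak 15
WP11@3: h1:15  h2:2  h3:4  h4:0  h5:0 → peak 15
WP11@4: h1:15  h2:2  h3:0  h4:4  h5:0 → peak 15
WP11@5: h1:15  h2:2  h3:0  h4:0  h5:4 → peak 15
Best is WP11@2, peak 15.

15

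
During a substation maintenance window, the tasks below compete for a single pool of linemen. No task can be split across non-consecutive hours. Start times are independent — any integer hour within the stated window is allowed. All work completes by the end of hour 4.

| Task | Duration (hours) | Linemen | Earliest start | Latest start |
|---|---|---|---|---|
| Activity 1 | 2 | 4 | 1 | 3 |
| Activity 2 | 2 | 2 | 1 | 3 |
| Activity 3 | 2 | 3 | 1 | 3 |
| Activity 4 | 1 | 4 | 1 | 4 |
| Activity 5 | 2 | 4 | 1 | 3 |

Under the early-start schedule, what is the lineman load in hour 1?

At early start, hour 1 has: Activity 1, Activity 2, Activity 3, Activity 4, Activity 5.
Demand: 4 + 2 + 3 + 4 + 4 = 17.

17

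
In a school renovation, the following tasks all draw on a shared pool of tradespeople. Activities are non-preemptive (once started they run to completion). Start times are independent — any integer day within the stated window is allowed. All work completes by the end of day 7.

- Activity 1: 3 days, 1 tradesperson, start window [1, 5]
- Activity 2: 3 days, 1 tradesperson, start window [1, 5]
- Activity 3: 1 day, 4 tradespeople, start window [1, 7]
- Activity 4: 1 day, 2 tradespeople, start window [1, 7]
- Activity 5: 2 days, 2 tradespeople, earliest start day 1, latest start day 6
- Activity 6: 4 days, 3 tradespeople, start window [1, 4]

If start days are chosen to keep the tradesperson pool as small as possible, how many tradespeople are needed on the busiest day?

Early-start (Activity 1@1, Activity 2@1, Activity 3@1, Activity 4@1, Activity 5@1, Activity 6@1) gives peak 13: d1:13  d2:7  d3:5  d4:3  d5:0  d6:0  d7:0.
Shift Activity 3→5, Activity 4→4, Activity 5→6.
Schedule Activity 1@1, Activity 2@1, Activity 3@5, Activity 4@4, Activity 5@6, Activity 6@1: d1:5  d2:5  d3:5  d4:5  d5:4  d6:2  d7:2 — peak 5.

5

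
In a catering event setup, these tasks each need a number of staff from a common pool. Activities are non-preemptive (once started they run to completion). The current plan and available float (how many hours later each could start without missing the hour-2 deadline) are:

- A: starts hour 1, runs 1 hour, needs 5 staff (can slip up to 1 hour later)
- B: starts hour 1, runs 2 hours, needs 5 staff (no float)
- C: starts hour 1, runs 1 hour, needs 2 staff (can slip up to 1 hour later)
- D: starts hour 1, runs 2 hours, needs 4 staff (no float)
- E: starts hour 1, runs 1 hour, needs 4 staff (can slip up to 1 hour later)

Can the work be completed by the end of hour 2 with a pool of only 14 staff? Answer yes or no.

Total staffer-hours = 29; over 2 hours the average is 29/2 > 14, so some hour must exceed 14.

no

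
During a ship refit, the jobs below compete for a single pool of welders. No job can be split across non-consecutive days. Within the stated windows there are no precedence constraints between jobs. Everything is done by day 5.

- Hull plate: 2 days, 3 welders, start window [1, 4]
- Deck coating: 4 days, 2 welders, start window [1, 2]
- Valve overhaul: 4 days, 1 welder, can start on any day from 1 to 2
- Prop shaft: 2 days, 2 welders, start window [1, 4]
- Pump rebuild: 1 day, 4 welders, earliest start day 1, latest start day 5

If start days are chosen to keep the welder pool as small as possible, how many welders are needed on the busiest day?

6

Early-start (Hull plate@1, Deck coating@1, Valve overhaul@1, Prop shaft@1, Pump rebuild@1) gives peak 12: d1:12  d2:8  d3:3  d4:3  d5:0.
Shift Prop shaft→3, Pump rebuild→5.
Schedule Hull plate@1, Deck coating@1, Valve overhaul@1, Prop shaft@3, Pump rebuild@5: d1:6  d2:6  d3:5  d4:5  d5:4 — peak 6.
Total welder-days = 26 over 5 days ⇒ peak ≥ ⌈26/5⌉ = 6, so 6 is optimal.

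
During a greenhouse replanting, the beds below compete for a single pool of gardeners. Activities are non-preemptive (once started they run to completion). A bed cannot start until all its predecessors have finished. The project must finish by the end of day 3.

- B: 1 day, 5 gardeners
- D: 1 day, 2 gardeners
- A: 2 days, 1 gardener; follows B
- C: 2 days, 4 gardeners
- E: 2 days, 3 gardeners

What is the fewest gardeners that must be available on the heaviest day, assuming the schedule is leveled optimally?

8

Early-start (B@1, D@1, A@2, C@1, E@1) gives peak 14: d1:14  d2:8  d3:1.
Shift C→2, E→2.
Schedule B@1, D@1, A@2, C@2, E@2: d1:7  d2:8  d3:8 — peak 8.
Total gardener-days = 23 over 3 days ⇒ peak ≥ ⌈23/3⌉ = 8, so 8 is optimal.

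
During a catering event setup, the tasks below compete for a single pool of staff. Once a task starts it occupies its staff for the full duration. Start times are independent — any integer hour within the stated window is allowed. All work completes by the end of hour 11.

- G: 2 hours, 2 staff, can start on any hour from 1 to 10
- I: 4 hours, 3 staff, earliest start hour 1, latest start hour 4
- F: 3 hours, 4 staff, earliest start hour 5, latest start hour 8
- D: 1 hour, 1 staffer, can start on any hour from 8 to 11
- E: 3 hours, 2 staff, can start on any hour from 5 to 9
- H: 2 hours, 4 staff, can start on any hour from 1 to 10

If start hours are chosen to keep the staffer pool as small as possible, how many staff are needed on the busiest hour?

Early-start (G@1, I@1, F@5, D@8, E@5, H@1) gives peak 9: h1:9  h2:9  h3:3  h4:3  h5:6  h6:6  h7:6  h8:1  h9:0  h10:0  h11:0.
Shift G→3, I→3, F→8.
Schedule G@3, I@3, F@8, D@8, E@5, H@1: h1:4  h2:4  h3:5  h4:5  h5:5  h6:5  h7:2  h8:5  h9:4  h10:4  h11:0 — peak 5.

5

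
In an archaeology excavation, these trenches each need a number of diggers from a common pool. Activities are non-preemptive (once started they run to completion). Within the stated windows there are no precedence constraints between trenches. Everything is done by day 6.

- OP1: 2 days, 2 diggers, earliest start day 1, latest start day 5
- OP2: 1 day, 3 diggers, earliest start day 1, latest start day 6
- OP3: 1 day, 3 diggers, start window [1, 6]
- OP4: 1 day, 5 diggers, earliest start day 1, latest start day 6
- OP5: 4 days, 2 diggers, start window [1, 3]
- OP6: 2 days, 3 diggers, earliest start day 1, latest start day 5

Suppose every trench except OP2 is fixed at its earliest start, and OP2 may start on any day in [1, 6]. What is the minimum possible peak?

15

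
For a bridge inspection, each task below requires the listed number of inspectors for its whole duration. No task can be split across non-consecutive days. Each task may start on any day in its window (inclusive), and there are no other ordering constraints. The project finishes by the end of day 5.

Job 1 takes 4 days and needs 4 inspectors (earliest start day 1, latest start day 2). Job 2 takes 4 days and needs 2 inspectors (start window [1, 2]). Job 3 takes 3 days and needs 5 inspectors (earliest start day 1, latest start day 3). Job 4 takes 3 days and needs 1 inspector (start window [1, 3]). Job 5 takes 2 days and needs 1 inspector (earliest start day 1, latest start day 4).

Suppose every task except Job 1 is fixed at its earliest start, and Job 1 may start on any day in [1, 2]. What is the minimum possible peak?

13

Job 1@1: d1:13  d2:13  d3:12  d4:6  d5:0 → peak 13
Job 1@2: d1:9  d2:13  d3:12  d4:6  d5:4 → peak 13
Best is Job 1@1, peak 13.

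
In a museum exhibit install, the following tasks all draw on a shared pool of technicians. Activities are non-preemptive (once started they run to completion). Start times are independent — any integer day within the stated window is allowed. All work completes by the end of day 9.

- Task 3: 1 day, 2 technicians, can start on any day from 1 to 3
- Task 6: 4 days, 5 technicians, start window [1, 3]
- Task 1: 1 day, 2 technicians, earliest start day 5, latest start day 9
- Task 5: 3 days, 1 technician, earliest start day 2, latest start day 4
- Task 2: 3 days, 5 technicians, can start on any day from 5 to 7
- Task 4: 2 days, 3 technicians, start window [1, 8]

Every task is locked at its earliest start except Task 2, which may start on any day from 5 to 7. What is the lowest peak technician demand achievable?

10

Task 2@5: d1:10  d2:9  d3:6  d4:6  d5:7  d6:5  d7:5  d8:0  d9:0 → peak 10
Task 2@6: d1:10  d2:9  d3:6  d4:6  d5:2  d6:5  d7:5  d8:5  d9:0 → peak 10
Task 2@7: d1:10  d2:9  d3:6  d4:6  d5:2  d6:0  d7:5  d8:5  d9:5 → peak 10
Best is Task 2@5, peak 10.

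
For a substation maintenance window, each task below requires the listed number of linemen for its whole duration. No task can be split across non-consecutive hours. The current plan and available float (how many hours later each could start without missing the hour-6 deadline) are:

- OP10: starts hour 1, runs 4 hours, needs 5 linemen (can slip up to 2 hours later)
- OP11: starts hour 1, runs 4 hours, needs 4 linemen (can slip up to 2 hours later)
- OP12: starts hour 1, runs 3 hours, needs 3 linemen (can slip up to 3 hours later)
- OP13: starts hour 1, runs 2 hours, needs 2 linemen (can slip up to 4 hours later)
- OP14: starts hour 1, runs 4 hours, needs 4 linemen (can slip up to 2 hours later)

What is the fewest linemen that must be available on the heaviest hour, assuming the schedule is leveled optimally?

16

Early-start (OP10@1, OP11@1, OP12@1, OP13@1, OP14@1) gives peak 18: h1:18  h2:18  h3:16  h4:13  h5:0  h6:0.
Shift OP14→3.
Schedule OP10@1, OP11@1, OP12@1, OP13@1, OP14@3: h1:14  h2:14  h3:16  h4:13  h5:4  h6:4 — peak 16.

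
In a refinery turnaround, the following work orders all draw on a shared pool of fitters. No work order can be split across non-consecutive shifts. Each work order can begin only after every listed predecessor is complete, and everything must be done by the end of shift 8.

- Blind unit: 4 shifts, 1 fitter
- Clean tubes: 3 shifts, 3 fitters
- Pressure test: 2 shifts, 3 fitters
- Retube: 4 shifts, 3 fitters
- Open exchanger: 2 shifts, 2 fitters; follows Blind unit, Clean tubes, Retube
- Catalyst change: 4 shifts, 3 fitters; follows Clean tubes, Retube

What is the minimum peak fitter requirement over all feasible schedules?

7

Early-start (Blind unit@1, Clean tubes@1, Pressure test@1, Retube@1, Open exchanger@5, Catalyst change@5) gives peak 10: s1:10  s2:10  s3:7  s4:4  s5:5  s6:5  s7:3  s8:3.
Shift Pressure test→4, Open exchanger→6.
Schedule Blind unit@1, Clean tubes@1, Pressure test@4, Retube@1, Open exchanger@6, Catalyst change@5: s1:7  s2:7  s3:7  s4:7  s5:6  s6:5  s7:5  s8:3 — peak 7.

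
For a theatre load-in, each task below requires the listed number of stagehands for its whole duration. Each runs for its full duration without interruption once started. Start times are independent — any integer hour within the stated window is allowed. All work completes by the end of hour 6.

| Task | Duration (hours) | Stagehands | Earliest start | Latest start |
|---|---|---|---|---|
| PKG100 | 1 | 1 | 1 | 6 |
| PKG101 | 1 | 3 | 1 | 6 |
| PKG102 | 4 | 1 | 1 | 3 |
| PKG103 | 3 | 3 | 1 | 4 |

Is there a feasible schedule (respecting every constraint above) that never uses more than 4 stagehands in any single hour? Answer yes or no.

yes

Schedule PKG100@1, PKG101@1, PKG102@2, PKG103@2: h1:4  h2:4  h3:4  h4:4  h5:1  h6:0 — peak 4 ≤ 4.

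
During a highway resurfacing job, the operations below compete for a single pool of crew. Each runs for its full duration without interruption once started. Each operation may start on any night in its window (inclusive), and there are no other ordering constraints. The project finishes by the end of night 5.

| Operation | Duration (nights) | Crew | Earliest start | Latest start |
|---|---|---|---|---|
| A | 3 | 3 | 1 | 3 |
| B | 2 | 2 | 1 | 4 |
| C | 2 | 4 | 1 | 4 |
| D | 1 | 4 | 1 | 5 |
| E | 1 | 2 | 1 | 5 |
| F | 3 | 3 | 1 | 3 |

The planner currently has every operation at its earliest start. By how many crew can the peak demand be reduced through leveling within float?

10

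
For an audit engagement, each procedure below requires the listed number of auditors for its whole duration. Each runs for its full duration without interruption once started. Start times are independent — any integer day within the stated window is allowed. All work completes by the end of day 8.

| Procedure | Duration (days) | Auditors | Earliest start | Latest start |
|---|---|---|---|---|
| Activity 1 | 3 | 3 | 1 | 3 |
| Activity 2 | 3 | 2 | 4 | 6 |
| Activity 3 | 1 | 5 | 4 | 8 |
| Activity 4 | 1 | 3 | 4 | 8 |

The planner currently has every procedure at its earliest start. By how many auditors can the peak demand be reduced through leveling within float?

5

Early-start peak: d1:3  d2:3  d3:3  d4:10  d5:2  d6:2  d7:0  d8:0 ⇒ 10.
Leveled (Activity 1@1, Activity 2@4, Activity 3@7, Activity 4@4): d1:3  d2:3  d3:3  d4:5  d5:2  d6:2  d7:5  d8:0 ⇒ 5.
Reduction 10 − 5 = 5.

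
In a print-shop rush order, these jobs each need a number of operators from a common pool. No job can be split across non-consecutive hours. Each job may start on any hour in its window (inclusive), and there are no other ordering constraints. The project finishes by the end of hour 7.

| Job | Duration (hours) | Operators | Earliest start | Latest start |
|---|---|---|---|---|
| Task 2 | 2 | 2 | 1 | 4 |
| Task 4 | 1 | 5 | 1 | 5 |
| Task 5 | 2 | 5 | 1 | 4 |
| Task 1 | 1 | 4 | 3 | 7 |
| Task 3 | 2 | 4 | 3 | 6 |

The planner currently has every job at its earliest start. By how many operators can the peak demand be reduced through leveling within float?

Early-start peak: h1:12  h2:7  h3:8  h4:4  h5:0  h6:0  h7:0 ⇒ 12.
Leveled (Task 2@2, Task 4@1, Task 5@4, Task 1@3, Task 3@6): h1:5  h2:2  h3:6  h4:5  h5:5  h6:4  h7:4 ⇒ 6.
Reduction 12 − 6 = 6.

6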